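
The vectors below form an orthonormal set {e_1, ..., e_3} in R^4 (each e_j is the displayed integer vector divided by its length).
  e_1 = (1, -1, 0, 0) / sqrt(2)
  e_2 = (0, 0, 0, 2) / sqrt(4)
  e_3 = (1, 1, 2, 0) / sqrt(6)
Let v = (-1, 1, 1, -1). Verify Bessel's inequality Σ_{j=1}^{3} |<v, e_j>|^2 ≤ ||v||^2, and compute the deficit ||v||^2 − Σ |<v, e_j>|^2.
Σ |<v, e_j>|^2 = 11/3; ||v||^2 = 4; deficit = 1/3

Write each e_j = u_j / sqrt(<u_j, u_j>) where u_j is the displayed integer vector. Then <v, e_j> = <v, u_j> / sqrt(<u_j, u_j>), so |<v, e_j>|^2 = <v, u_j>^2 / <u_j, u_j>.
Coefficients: <v, e_1> = -2/sqrt(2), <v, e_2> = -2/sqrt(4), <v, e_3> = 2/sqrt(6).
Square and sum: Σ |<v, e_j>|^2 = 11/3.
Compute ||v||^2 = v·v = 4.
Deficit = 4 − 11/3 = 1/3 ≥ 0, confirming Bessel's inequality. (The deficit equals ||v − Σ <v,e_j> e_j||^2, the squared distance from v to span{e_j}.)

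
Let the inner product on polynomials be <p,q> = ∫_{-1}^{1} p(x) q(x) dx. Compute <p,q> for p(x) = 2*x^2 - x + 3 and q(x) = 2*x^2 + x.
<p,q> = 74/15

Expand the product: p(x)·q(x) = 4*x^4 + 5*x^2 + 3*x.
∫_{-1}^{1} of each monomial x^k gives [2/(k+1) if k even, 0 if k odd]. Integrating term-by-term (or equivalently evaluating the antiderivative F(x) = 4*x^5/5 + 5*x^3/3 + 3*x^2/2 at the endpoints):
  F(1) − F(−1) = 119/30 − (-29/30) = 74/15.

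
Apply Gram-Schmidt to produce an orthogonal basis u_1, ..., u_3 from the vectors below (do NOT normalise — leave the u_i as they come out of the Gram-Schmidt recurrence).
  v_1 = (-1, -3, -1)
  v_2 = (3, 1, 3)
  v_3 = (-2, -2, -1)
Orthogonal basis:
  u_1 = (-1, -3, -1)
  u_2 = (24/11, -16/11, 24/11)
  u_3 = (-1/2, 0, 1/2)

Apply the Gram-Schmidt recurrence
  u_1 = v_1
  u_i = v_i − Σ_{j<i} ((v_i · u_j) / (u_j · u_j)) · u_j.

Step by step this gives:
  u_1 = (-1, -3, -1)
  u_2 = (24/11, -16/11, 24/11)
  u_3 = (-1/2, 0, 1/2)

Orthogonality check:
  u_2 · u_1 = 0 (should be 0)
  u_3 · u_1 = 0 (should be 0)
  u_3 · u_2 = 0 (should be 0)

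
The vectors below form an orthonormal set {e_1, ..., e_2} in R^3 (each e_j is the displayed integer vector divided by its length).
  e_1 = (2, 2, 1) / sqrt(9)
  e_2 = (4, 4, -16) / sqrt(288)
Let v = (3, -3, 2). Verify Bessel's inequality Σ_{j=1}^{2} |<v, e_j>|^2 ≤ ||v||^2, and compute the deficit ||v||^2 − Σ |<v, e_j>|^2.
Σ |<v, e_j>|^2 = 4; ||v||^2 = 22; deficit = 18

Write each e_j = u_j / sqrt(<u_j, u_j>) where u_j is the displayed integer vector. Then <v, e_j> = <v, u_j> / sqrt(<u_j, u_j>), so |<v, e_j>|^2 = <v, u_j>^2 / <u_j, u_j>.
Coefficients: <v, e_1> = 2/sqrt(9), <v, e_2> = -32/sqrt(288).
Square and sum: Σ |<v, e_j>|^2 = 4.
Compute ||v||^2 = v·v = 22.
Deficit = 22 − 4 = 18 ≥ 0, confirming Bessel's inequality. (The deficit equals ||v − Σ <v,e_j> e_j||^2, the squared distance from v to span{e_j}.)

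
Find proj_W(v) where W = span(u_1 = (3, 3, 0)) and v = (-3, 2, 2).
proj_W(v) = (-1/2, -1/2, 0)

Set up U = [u_1 | ... | u_1] ∈ R^(3×1). The projector onto W = col(U) is P = U (U^T U)^(-1) U^T.
Compute U^T U =
  [18],
and U^T v = (-3).
Solve U^T U · c = U^T v for the coefficients: c = (-1/6). The projection is proj_W(v) = U c.
Check: (v - proj_W(v)) · u_1 = 0  (should be 0).
Result: proj_W(v) = (-1/2, -1/2, 0).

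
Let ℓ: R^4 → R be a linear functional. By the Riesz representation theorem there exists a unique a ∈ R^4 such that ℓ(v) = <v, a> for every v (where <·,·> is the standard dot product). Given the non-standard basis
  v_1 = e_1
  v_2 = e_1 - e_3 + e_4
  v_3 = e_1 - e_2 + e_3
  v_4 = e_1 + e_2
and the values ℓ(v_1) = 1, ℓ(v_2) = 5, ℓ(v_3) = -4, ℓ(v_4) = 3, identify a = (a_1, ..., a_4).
a = (1, 2, -3, 1)

Write a = (a_1, ..., a_4) in the standard basis. For each basis vector v_i, ℓ(v_i) = <v_i, a> is a linear equation in the a_j's. Collect the n equations into a matrix system V a = ℓ, where row i of V is v_i (expressed in the standard basis). Since V is invertible (lower-triangular with 1s on the diagonal, up to permutation), solve by back-substitution:
  V =
[[1, 0, 0, 0],
 [1, 0, -1, 1],
 [1, -1, 1, 0],
 [1, 1, 0, 0]]
  V a = (1, 5, -4, 3)
Solving gives a = (1, 2, -3, 1).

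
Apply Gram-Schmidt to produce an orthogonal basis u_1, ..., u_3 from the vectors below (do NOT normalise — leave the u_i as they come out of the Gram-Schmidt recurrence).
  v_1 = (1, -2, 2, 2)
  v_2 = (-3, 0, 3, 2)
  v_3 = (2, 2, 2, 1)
Orthogonal basis:
  u_1 = (1, -2, 2, 2)
  u_2 = (-46/13, 14/13, 25/13, 12/13)
  u_3 = (394/237, 622/237, 332/237, 31/79)

Apply the Gram-Schmidt recurrence
  u_1 = v_1
  u_i = v_i − Σ_{j<i} ((v_i · u_j) / (u_j · u_j)) · u_j.

Step by step this gives:
  u_1 = (1, -2, 2, 2)
  u_2 = (-46/13, 14/13, 25/13, 12/13)
  u_3 = (394/237, 622/237, 332/237, 31/79)

Orthogonality check:
  u_2 · u_1 = 0 (should be 0)
  u_3 · u_1 = 0 (should be 0)
  u_3 · u_2 = 0 (should be 0)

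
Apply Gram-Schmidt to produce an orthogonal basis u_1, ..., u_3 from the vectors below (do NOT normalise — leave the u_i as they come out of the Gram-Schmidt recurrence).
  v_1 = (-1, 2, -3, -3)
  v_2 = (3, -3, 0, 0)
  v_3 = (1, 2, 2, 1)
Orthogonal basis:
  u_1 = (-1, 2, -3, -3)
  u_2 = (60/23, -51/23, -27/23, -27/23)
  u_3 = (63/37, 63/37, 29/37, -8/37)

Apply the Gram-Schmidt recurrence
  u_1 = v_1
  u_i = v_i − Σ_{j<i} ((v_i · u_j) / (u_j · u_j)) · u_j.

Step by step this gives:
  u_1 = (-1, 2, -3, -3)
  u_2 = (60/23, -51/23, -27/23, -27/23)
  u_3 = (63/37, 63/37, 29/37, -8/37)

Orthogonality check:
  u_2 · u_1 = 0 (should be 0)
  u_3 · u_1 = 0 (should be 0)
  u_3 · u_2 = 0 (should be 0)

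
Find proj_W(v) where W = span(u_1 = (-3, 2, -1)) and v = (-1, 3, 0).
proj_W(v) = (-27/14, 9/7, -9/14)

Set up U = [u_1 | ... | u_1] ∈ R^(3×1). The projector onto W = col(U) is P = U (U^T U)^(-1) U^T.
Compute U^T U =
  [14],
and U^T v = (9).
Solve U^T U · c = U^T v for the coefficients: c = (9/14). The projection is proj_W(v) = U c.
Check: (v - proj_W(v)) · u_1 = 0  (should be 0).
Result: proj_W(v) = (-27/14, 9/7, -9/14).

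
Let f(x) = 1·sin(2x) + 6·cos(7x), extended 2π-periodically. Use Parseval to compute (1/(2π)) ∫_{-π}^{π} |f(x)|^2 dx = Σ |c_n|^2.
Σ |c_n|^2 = 37/2

Expand |f|^2 and use orthogonality of {sin(nx), cos(mx)} on [-π, π]:
  ∫_{-π}^{π} sin(nx)^2 dx = π, ∫ cos(mx)^2 dx = π, and cross terms integrate to 0.
So ∫_{-π}^{π} f(x)^2 dx = 1^2 · π + 6^2 · π = (1 + 36)π.
Divide by 2π: (1 + 36)/2 = 37/2.
By Parseval, this equals Σ |c_n|^2.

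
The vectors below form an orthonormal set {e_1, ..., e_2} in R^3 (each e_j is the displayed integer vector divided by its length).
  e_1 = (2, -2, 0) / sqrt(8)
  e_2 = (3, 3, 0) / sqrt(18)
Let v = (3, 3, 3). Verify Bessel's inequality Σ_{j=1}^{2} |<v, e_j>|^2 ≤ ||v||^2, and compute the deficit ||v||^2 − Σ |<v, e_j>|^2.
Σ |<v, e_j>|^2 = 18; ||v||^2 = 27; deficit = 9

Write each e_j = u_j / sqrt(<u_j, u_j>) where u_j is the displayed integer vector. Then <v, e_j> = <v, u_j> / sqrt(<u_j, u_j>), so |<v, e_j>|^2 = <v, u_j>^2 / <u_j, u_j>.
Coefficients: <v, e_1> = 0/sqrt(8), <v, e_2> = 18/sqrt(18).
Square and sum: Σ |<v, e_j>|^2 = 18.
Compute ||v||^2 = v·v = 27.
Deficit = 27 − 18 = 9 ≥ 0, confirming Bessel's inequality. (The deficit equals ||v − Σ <v,e_j> e_j||^2, the squared distance from v to span{e_j}.)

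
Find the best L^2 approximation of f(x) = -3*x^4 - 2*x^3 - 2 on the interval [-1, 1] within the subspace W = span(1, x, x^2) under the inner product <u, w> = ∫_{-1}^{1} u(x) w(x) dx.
g(x) = -18*x^2/7 - 6*x/5 - 61/35

The best approximation g ∈ W is the orthogonal projection of f onto W. Writing g = a_0 + a_1 x + a_2 x^2, the coefficients solve the normal equations G · a = b where
  G_{ij} = <φ_i, φ_j> and b_i = <f, φ_i>, with φ_0 = 1, φ_1 = x, φ_2 = x^2.
G =
  [2, 0, 2/3]
  [0, 2/3, 0]
  [2/3, 0, 2/5],
b = (-26/5, -4/5, -46/21).
Solving gives a_0 = -61/35, a_1 = -6/5, a_2 = -18/7, so
  g(x) = -18*x^2/7 - 6*x/5 - 61/35.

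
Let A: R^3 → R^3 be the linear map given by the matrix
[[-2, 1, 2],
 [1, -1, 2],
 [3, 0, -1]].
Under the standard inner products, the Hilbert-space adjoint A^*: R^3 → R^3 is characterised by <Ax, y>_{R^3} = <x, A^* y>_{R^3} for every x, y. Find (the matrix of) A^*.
A^* = A^T =
[[-2, 1, 3],
 [1, -1, 0],
 [2, 2, -1]]

For real matrices with standard dot products, the defining identity <Ax, y> = <x, A^* y> gives (Ax)^T y = x^T (A^*) y, i.e. x^T A^T y = x^T (A^*) y. Since this holds for all x, y, we must have A^* = A^T. Therefore
A^* =
[[-2, 1, 3],
 [1, -1, 0],
 [2, 2, -1]].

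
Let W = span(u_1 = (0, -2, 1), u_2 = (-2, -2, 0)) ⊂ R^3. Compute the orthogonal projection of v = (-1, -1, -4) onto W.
proj_W(v) = (-7/3, 1/3, -4/3)

Set up U = [u_1 | ... | u_2] ∈ R^(3×2). The projector onto W = col(U) is P = U (U^T U)^(-1) U^T.
Compute U^T U =
  [5, 4]
  [4, 8],
and U^T v = (-2, 4).
Solve U^T U · c = U^T v for the coefficients: c = (-4/3, 7/6). The projection is proj_W(v) = U c.
Check: (v - proj_W(v)) · u_1 = 0  (should be 0).
Check: (v - proj_W(v)) · u_2 = 0  (should be 0).
Result: proj_W(v) = (-7/3, 1/3, -4/3).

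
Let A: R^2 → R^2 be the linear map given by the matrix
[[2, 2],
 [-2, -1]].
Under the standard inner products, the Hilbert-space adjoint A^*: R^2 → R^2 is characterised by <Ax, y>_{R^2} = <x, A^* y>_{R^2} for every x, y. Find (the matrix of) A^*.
A^* = A^T =
[[2, -2],
 [2, -1]]

For real matrices with standard dot products, the defining identity <Ax, y> = <x, A^* y> gives (Ax)^T y = x^T (A^*) y, i.e. x^T A^T y = x^T (A^*) y. Since this holds for all x, y, we must have A^* = A^T. Therefore
A^* =
[[2, -2],
 [2, -1]].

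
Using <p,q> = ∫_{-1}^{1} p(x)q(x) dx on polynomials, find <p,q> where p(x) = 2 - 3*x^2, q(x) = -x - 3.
<p,q> = -6

Expand the product: p(x)·q(x) = 3*x^3 + 9*x^2 - 2*x - 6.
∫_{-1}^{1} of each monomial x^k gives [2/(k+1) if k even, 0 if k odd]. Integrating term-by-term (or equivalently evaluating the antiderivative F(x) = 3*x^4/4 + 3*x^3 - x^2 - 6*x at the endpoints):
  F(1) − F(−1) = -13/4 − (11/4) = -6.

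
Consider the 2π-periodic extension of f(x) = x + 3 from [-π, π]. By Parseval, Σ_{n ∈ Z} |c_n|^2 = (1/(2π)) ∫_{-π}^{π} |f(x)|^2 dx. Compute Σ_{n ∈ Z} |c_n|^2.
Σ |c_n|^2 = π^2/3 + 9

Expand and integrate term by term over [-π, π]:
  ∫ (x)^2 dx = 1·(2π^3/3); ∫ 2·1·(3)·x dx = 0 (odd integrand); ∫ 3^2 dx = 9·2π.
So (1/(2π)) ∫_{-π}^{π} (x + 3)^2 dx = 1π^2/3 + 9 = π^2/3 + 9.
Parseval ⇒ Σ |c_n|^2 = π^2/3 + 9.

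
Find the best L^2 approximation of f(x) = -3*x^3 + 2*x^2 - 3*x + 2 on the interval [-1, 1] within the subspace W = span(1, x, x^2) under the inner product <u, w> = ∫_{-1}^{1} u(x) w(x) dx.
g(x) = 2*x^2 - 24*x/5 + 2

The best approximation g ∈ W is the orthogonal projection of f onto W. Writing g = a_0 + a_1 x + a_2 x^2, the coefficients solve the normal equations G · a = b where
  G_{ij} = <φ_i, φ_j> and b_i = <f, φ_i>, with φ_0 = 1, φ_1 = x, φ_2 = x^2.
G =
  [2, 0, 2/3]
  [0, 2/3, 0]
  [2/3, 0, 2/5],
b = (16/3, -16/5, 32/15).
Solving gives a_0 = 2, a_1 = -24/5, a_2 = 2, so
  g(x) = 2*x^2 - 24*x/5 + 2.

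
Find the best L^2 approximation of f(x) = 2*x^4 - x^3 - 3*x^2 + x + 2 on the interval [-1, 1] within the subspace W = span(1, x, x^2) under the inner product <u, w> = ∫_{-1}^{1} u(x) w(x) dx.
g(x) = -9*x^2/7 + 2*x/5 + 64/35

The best approximation g ∈ W is the orthogonal projection of f onto W. Writing g = a_0 + a_1 x + a_2 x^2, the coefficients solve the normal equations G · a = b where
  G_{ij} = <φ_i, φ_j> and b_i = <f, φ_i>, with φ_0 = 1, φ_1 = x, φ_2 = x^2.
G =
  [2, 0, 2/3]
  [0, 2/3, 0]
  [2/3, 0, 2/5],
b = (14/5, 4/15, 74/105).
Solving gives a_0 = 64/35, a_1 = 2/5, a_2 = -9/7, so
  g(x) = -9*x^2/7 + 2*x/5 + 64/35.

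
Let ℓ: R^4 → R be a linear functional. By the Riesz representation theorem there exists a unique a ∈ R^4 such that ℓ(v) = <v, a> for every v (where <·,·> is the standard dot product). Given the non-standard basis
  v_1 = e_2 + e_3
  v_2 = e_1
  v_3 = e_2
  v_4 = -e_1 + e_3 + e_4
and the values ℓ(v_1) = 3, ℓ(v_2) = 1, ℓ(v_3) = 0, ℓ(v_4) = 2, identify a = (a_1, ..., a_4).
a = (1, 0, 3, 0)

Write a = (a_1, ..., a_4) in the standard basis. For each basis vector v_i, ℓ(v_i) = <v_i, a> is a linear equation in the a_j's. Collect the n equations into a matrix system V a = ℓ, where row i of V is v_i (expressed in the standard basis). Since V is invertible (lower-triangular with 1s on the diagonal, up to permutation), solve by back-substitution:
  V =
[[0, 1, 1, 0],
 [1, 0, 0, 0],
 [0, 1, 0, 0],
 [-1, 0, 1, 1]]
  V a = (3, 1, 0, 2)
Solving gives a = (1, 0, 3, 0).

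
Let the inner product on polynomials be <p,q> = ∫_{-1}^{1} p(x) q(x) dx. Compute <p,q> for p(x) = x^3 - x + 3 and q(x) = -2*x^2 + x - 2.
<p,q> = -244/15

Expand the product: p(x)·q(x) = -2*x^5 + x^4 - 7*x^2 + 5*x - 6.
∫_{-1}^{1} of each monomial x^k gives [2/(k+1) if k even, 0 if k odd]. Integrating term-by-term (or equivalently evaluating the antiderivative F(x) = -x^6/3 + x^5/5 - 7*x^3/3 + 5*x^2/2 - 6*x at the endpoints):
  F(1) − F(−1) = -179/30 − (103/10) = -244/15.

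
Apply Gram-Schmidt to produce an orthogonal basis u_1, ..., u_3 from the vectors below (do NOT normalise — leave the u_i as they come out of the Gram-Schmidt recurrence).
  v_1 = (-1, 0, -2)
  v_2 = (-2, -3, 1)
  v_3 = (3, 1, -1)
Orthogonal basis:
  u_1 = (-1, 0, -2)
  u_2 = (-2, -3, 1)
  u_3 = (48/35, -8/7, -24/35)

Apply the Gram-Schmidt recurrence
  u_1 = v_1
  u_i = v_i − Σ_{j<i} ((v_i · u_j) / (u_j · u_j)) · u_j.

Step by step this gives:
  u_1 = (-1, 0, -2)
  u_2 = (-2, -3, 1)
  u_3 = (48/35, -8/7, -24/35)

Orthogonality check:
  u_2 · u_1 = 0 (should be 0)
  u_3 · u_1 = 0 (should be 0)
  u_3 · u_2 = 0 (should be 0)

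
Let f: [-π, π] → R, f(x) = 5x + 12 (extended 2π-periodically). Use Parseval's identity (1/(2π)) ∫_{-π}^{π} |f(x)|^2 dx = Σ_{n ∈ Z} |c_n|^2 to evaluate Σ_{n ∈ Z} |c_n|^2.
Σ |c_n|^2 = 25π^2/3 + 144

Expand and integrate term by term over [-π, π]:
  ∫ (5x)^2 dx = 25·(2π^3/3); ∫ 2·5·(12)·x dx = 0 (odd integrand); ∫ 12^2 dx = 144·2π.
So (1/(2π)) ∫_{-π}^{π} (5x + 12)^2 dx = 25π^2/3 + 144 = 25π^2/3 + 144.
Parseval ⇒ Σ |c_n|^2 = 25π^2/3 + 144.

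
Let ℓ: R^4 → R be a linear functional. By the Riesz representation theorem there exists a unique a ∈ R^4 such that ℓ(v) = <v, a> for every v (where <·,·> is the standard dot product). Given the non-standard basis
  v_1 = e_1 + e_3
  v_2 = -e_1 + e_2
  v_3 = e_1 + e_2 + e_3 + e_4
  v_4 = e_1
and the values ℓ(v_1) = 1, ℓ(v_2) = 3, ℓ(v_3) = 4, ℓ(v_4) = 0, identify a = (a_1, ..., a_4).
a = (0, 3, 1, 0)

Write a = (a_1, ..., a_4) in the standard basis. For each basis vector v_i, ℓ(v_i) = <v_i, a> is a linear equation in the a_j's. Collect the n equations into a matrix system V a = ℓ, where row i of V is v_i (expressed in the standard basis). Since V is invertible (lower-triangular with 1s on the diagonal, up to permutation), solve by back-substitution:
  V =
[[1, 0, 1, 0],
 [-1, 1, 0, 0],
 [1, 1, 1, 1],
 [1, 0, 0, 0]]
  V a = (1, 3, 4, 0)
Solving gives a = (0, 3, 1, 0).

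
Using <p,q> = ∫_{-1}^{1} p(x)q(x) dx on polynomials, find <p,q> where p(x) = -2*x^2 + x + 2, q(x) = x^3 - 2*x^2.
<p,q> = -2/3

Expand the product: p(x)·q(x) = -2*x^5 + 5*x^4 - 4*x^2.
∫_{-1}^{1} of each monomial x^k gives [2/(k+1) if k even, 0 if k odd]. Integrating term-by-term (or equivalently evaluating the antiderivative F(x) = -x^6/3 + x^5 - 4*x^3/3 at the endpoints):
  F(1) − F(−1) = -2/3 − (0) = -2/3.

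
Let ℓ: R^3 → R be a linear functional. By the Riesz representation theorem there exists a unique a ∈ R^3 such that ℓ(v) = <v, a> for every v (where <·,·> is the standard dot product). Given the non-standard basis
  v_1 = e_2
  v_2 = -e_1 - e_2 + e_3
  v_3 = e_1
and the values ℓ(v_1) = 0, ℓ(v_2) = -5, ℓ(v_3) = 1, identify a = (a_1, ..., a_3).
a = (1, 0, -4)

Write a = (a_1, ..., a_3) in the standard basis. For each basis vector v_i, ℓ(v_i) = <v_i, a> is a linear equation in the a_j's. Collect the n equations into a matrix system V a = ℓ, where row i of V is v_i (expressed in the standard basis). Since V is invertible (lower-triangular with 1s on the diagonal, up to permutation), solve by back-substitution:
  V =
[[0, 1, 0],
 [-1, -1, 1],
 [1, 0, 0]]
  V a = (0, -5, 1)
Solving gives a = (1, 0, -4).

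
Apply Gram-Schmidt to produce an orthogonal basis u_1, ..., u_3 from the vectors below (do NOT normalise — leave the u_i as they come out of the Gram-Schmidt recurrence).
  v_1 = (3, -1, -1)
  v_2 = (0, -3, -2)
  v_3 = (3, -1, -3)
Orthogonal basis:
  u_1 = (3, -1, -1)
  u_2 = (-15/11, -28/11, -17/11)
  u_3 = (-9/59, 54/59, -81/59)

Apply the Gram-Schmidt recurrence
  u_1 = v_1
  u_i = v_i − Σ_{j<i} ((v_i · u_j) / (u_j · u_j)) · u_j.

Step by step this gives:
  u_1 = (3, -1, -1)
  u_2 = (-15/11, -28/11, -17/11)
  u_3 = (-9/59, 54/59, -81/59)

Orthogonality check:
  u_2 · u_1 = 0 (should be 0)
  u_3 · u_1 = 0 (should be 0)
  u_3 · u_2 = 0 (should be 0)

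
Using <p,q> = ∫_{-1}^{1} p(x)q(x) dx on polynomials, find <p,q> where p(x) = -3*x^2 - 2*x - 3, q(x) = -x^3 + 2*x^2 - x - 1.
<p,q> = 56/15

Expand the product: p(x)·q(x) = 3*x^5 - 4*x^4 + 2*x^3 - x^2 + 5*x + 3.
∫_{-1}^{1} of each monomial x^k gives [2/(k+1) if k even, 0 if k odd]. Integrating term-by-term (or equivalently evaluating the antiderivative F(x) = x^6/2 - 4*x^5/5 + x^4/2 - x^3/3 + 5*x^2/2 + 3*x at the endpoints):
  F(1) − F(−1) = 161/30 − (49/30) = 56/15.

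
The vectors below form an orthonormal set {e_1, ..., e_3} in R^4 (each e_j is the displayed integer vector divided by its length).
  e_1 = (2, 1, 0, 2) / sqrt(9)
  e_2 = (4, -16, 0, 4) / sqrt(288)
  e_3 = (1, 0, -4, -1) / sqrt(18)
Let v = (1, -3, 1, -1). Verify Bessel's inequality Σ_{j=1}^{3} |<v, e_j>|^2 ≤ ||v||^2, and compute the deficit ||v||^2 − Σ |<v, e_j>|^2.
Σ |<v, e_j>|^2 = 83/9; ||v||^2 = 12; deficit = 25/9

Write each e_j = u_j / sqrt(<u_j, u_j>) where u_j is the displayed integer vector. Then <v, e_j> = <v, u_j> / sqrt(<u_j, u_j>), so |<v, e_j>|^2 = <v, u_j>^2 / <u_j, u_j>.
Coefficients: <v, e_1> = -3/sqrt(9), <v, e_2> = 48/sqrt(288), <v, e_3> = -2/sqrt(18).
Square and sum: Σ |<v, e_j>|^2 = 83/9.
Compute ||v||^2 = v·v = 12.
Deficit = 12 − 83/9 = 25/9 ≥ 0, confirming Bessel's inequality. (The deficit equals ||v − Σ <v,e_j> e_j||^2, the squared distance from v to span{e_j}.)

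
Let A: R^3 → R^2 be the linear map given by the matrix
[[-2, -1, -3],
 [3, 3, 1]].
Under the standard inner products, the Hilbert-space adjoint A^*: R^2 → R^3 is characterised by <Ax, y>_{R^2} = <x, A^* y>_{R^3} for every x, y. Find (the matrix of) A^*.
A^* = A^T =
[[-2, 3],
 [-1, 3],
 [-3, 1]]

For real matrices with standard dot products, the defining identity <Ax, y> = <x, A^* y> gives (Ax)^T y = x^T (A^*) y, i.e. x^T A^T y = x^T (A^*) y. Since this holds for all x, y, we must have A^* = A^T. Therefore
A^* =
[[-2, 3],
 [-1, 3],
 [-3, 1]].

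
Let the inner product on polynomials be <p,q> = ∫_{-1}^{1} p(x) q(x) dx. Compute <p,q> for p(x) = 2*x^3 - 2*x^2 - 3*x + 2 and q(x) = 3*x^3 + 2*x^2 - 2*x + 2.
<p,q> = 242/35

Expand the product: p(x)·q(x) = 6*x^6 - 2*x^5 - 17*x^4 + 8*x^3 + 6*x^2 - 10*x + 4.
∫_{-1}^{1} of each monomial x^k gives [2/(k+1) if k even, 0 if k odd]. Integrating term-by-term (or equivalently evaluating the antiderivative F(x) = 6*x^7/7 - x^6/3 - 17*x^5/5 + 2*x^4 + 2*x^3 - 5*x^2 + 4*x at the endpoints):
  F(1) − F(−1) = 13/105 − (-713/105) = 242/35.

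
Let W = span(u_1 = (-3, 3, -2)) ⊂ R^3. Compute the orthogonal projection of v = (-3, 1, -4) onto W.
proj_W(v) = (-30/11, 30/11, -20/11)

Set up U = [u_1 | ... | u_1] ∈ R^(3×1). The projector onto W = col(U) is P = U (U^T U)^(-1) U^T.
Compute U^T U =
  [22],
and U^T v = (20).
Solve U^T U · c = U^T v for the coefficients: c = (10/11). The projection is proj_W(v) = U c.
Check: (v - proj_W(v)) · u_1 = 0  (should be 0).
Result: proj_W(v) = (-30/11, 30/11, -20/11).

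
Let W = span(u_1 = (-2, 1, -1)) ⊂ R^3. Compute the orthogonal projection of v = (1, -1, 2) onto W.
proj_W(v) = (5/3, -5/6, 5/6)

Set up U = [u_1 | ... | u_1] ∈ R^(3×1). The projector onto W = col(U) is P = U (U^T U)^(-1) U^T.
Compute U^T U =
  [6],
and U^T v = (-5).
Solve U^T U · c = U^T v for the coefficients: c = (-5/6). The projection is proj_W(v) = U c.
Check: (v - proj_W(v)) · u_1 = 0  (should be 0).
Result: proj_W(v) = (5/3, -5/6, 5/6).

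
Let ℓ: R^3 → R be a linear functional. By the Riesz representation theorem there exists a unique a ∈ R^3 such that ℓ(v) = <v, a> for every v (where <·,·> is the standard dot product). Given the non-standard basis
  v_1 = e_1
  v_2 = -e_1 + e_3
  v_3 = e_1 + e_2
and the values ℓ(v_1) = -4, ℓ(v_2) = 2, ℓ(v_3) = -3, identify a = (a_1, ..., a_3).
a = (-4, 1, -2)

Write a = (a_1, ..., a_3) in the standard basis. For each basis vector v_i, ℓ(v_i) = <v_i, a> is a linear equation in the a_j's. Collect the n equations into a matrix system V a = ℓ, where row i of V is v_i (expressed in the standard basis). Since V is invertible (lower-triangular with 1s on the diagonal, up to permutation), solve by back-substitution:
  V =
[[1, 0, 0],
 [-1, 0, 1],
 [1, 1, 0]]
  V a = (-4, 2, -3)
Solving gives a = (-4, 1, -2).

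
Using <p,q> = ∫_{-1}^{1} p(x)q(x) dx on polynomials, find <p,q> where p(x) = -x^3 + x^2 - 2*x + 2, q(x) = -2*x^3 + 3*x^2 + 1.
<p,q> = 1264/105

Expand the product: p(x)·q(x) = 2*x^6 - 5*x^5 + 7*x^4 - 11*x^3 + 7*x^2 - 2*x + 2.
∫_{-1}^{1} of each monomial x^k gives [2/(k+1) if k even, 0 if k odd]. Integrating term-by-term (or equivalently evaluating the antiderivative F(x) = 2*x^7/7 - 5*x^6/6 + 7*x^5/5 - 11*x^4/4 + 7*x^3/3 - x^2 + 2*x at the endpoints):
  F(1) − F(−1) = 201/140 − (-4453/420) = 1264/105.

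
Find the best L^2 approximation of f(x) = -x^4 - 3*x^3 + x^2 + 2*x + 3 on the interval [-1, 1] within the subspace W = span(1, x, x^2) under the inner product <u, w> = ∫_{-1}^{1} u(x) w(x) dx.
g(x) = x^2/7 + x/5 + 108/35

The best approximation g ∈ W is the orthogonal projection of f onto W. Writing g = a_0 + a_1 x + a_2 x^2, the coefficients solve the normal equations G · a = b where
  G_{ij} = <φ_i, φ_j> and b_i = <f, φ_i>, with φ_0 = 1, φ_1 = x, φ_2 = x^2.
G =
  [2, 0, 2/3]
  [0, 2/3, 0]
  [2/3, 0, 2/5],
b = (94/15, 2/15, 74/35).
Solving gives a_0 = 108/35, a_1 = 1/5, a_2 = 1/7, so
  g(x) = x^2/7 + x/5 + 108/35.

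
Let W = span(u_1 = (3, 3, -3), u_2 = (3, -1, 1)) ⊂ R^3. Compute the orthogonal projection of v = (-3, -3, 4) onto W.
proj_W(v) = (-3, -7/2, 7/2)

Set up U = [u_1 | ... | u_2] ∈ R^(3×2). The projector onto W = col(U) is P = U (U^T U)^(-1) U^T.
Compute U^T U =
  [27, 3]
  [3, 11],
and U^T v = (-30, -2).
Solve U^T U · c = U^T v for the coefficients: c = (-9/8, 1/8). The projection is proj_W(v) = U c.
Check: (v - proj_W(v)) · u_1 = 0  (should be 0).
Check: (v - proj_W(v)) · u_2 = 0  (should be 0).
Result: proj_W(v) = (-3, -7/2, 7/2).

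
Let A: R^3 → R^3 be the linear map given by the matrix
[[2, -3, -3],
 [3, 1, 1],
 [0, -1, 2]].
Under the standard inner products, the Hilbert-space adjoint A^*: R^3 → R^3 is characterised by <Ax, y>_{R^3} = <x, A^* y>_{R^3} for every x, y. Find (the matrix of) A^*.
A^* = A^T =
[[2, 3, 0],
 [-3, 1, -1],
 [-3, 1, 2]]

For real matrices with standard dot products, the defining identity <Ax, y> = <x, A^* y> gives (Ax)^T y = x^T (A^*) y, i.e. x^T A^T y = x^T (A^*) y. Since this holds for all x, y, we must have A^* = A^T. Therefore
A^* =
[[2, 3, 0],
 [-3, 1, -1],
 [-3, 1, 2]].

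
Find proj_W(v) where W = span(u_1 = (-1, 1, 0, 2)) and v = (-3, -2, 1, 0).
proj_W(v) = (-1/6, 1/6, 0, 1/3)

Set up U = [u_1 | ... | u_1] ∈ R^(4×1). The projector onto W = col(U) is P = U (U^T U)^(-1) U^T.
Compute U^T U =
  [6],
and U^T v = (1).
Solve U^T U · c = U^T v for the coefficients: c = (1/6). The projection is proj_W(v) = U c.
Check: (v - proj_W(v)) · u_1 = 0  (should be 0).
Result: proj_W(v) = (-1/6, 1/6, 0, 1/3).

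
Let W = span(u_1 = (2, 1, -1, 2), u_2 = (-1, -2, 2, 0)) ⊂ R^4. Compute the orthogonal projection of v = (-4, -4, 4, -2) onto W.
proj_W(v) = (-100/27, -110/27, 110/27, -20/9)

Set up U = [u_1 | ... | u_2] ∈ R^(4×2). The projector onto W = col(U) is P = U (U^T U)^(-1) U^T.
Compute U^T U =
  [10, -6]
  [-6, 9],
and U^T v = (-20, 20).
Solve U^T U · c = U^T v for the coefficients: c = (-10/9, 40/27). The projection is proj_W(v) = U c.
Check: (v - proj_W(v)) · u_1 = 0  (should be 0).
Check: (v - proj_W(v)) · u_2 = 0  (should be 0).
Result: proj_W(v) = (-100/27, -110/27, 110/27, -20/9).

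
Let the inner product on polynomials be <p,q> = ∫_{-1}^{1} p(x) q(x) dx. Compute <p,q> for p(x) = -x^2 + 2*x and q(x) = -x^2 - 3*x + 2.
<p,q> = -74/15

Expand the product: p(x)·q(x) = x^4 + x^3 - 8*x^2 + 4*x.
∫_{-1}^{1} of each monomial x^k gives [2/(k+1) if k even, 0 if k odd]. Integrating term-by-term (or equivalently evaluating the antiderivative F(x) = x^5/5 + x^4/4 - 8*x^3/3 + 2*x^2 at the endpoints):
  F(1) − F(−1) = -13/60 − (283/60) = -74/15.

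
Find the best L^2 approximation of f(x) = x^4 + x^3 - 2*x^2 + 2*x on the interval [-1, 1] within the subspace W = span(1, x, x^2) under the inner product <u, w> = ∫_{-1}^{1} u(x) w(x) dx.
g(x) = -8*x^2/7 + 13*x/5 - 3/35

The best approximation g ∈ W is the orthogonal projection of f onto W. Writing g = a_0 + a_1 x + a_2 x^2, the coefficients solve the normal equations G · a = b where
  G_{ij} = <φ_i, φ_j> and b_i = <f, φ_i>, with φ_0 = 1, φ_1 = x, φ_2 = x^2.
G =
  [2, 0, 2/3]
  [0, 2/3, 0]
  [2/3, 0, 2/5],
b = (-14/15, 26/15, -18/35).
Solving gives a_0 = -3/35, a_1 = 13/5, a_2 = -8/7, so
  g(x) = -8*x^2/7 + 13*x/5 - 3/35.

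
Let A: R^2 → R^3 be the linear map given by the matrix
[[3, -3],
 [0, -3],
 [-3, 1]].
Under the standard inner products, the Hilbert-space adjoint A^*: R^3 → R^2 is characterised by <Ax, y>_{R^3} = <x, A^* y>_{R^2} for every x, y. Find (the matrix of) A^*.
A^* = A^T =
[[3, 0, -3],
 [-3, -3, 1]]

For real matrices with standard dot products, the defining identity <Ax, y> = <x, A^* y> gives (Ax)^T y = x^T (A^*) y, i.e. x^T A^T y = x^T (A^*) y. Since this holds for all x, y, we must have A^* = A^T. Therefore
A^* =
[[3, 0, -3],
 [-3, -3, 1]].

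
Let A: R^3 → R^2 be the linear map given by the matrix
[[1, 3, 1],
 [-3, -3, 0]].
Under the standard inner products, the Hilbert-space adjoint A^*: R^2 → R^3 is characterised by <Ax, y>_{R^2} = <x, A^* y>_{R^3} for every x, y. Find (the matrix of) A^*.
A^* = A^T =
[[1, -3],
 [3, -3],
 [1, 0]]

For real matrices with standard dot products, the defining identity <Ax, y> = <x, A^* y> gives (Ax)^T y = x^T (A^*) y, i.e. x^T A^T y = x^T (A^*) y. Since this holds for all x, y, we must have A^* = A^T. Therefore
A^* =
[[1, -3],
 [3, -3],
 [1, 0]].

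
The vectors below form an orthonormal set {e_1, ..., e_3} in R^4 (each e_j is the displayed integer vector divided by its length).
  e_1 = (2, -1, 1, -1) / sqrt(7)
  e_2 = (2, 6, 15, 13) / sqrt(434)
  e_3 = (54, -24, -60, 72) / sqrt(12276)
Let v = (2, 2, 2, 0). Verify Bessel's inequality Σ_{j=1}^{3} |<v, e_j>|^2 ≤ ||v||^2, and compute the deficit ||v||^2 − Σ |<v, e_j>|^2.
Σ |<v, e_j>|^2 = 82/11; ||v||^2 = 12; deficit = 50/11

Write each e_j = u_j / sqrt(<u_j, u_j>) where u_j is the displayed integer vector. Then <v, e_j> = <v, u_j> / sqrt(<u_j, u_j>), so |<v, e_j>|^2 = <v, u_j>^2 / <u_j, u_j>.
Coefficients: <v, e_1> = 4/sqrt(7), <v, e_2> = 46/sqrt(434), <v, e_3> = -60/sqrt(12276).
Square and sum: Σ |<v, e_j>|^2 = 82/11.
Compute ||v||^2 = v·v = 12.
Deficit = 12 − 82/11 = 50/11 ≥ 0, confirming Bessel's inequality. (The deficit equals ||v − Σ <v,e_j> e_j||^2, the squared distance from v to span{e_j}.)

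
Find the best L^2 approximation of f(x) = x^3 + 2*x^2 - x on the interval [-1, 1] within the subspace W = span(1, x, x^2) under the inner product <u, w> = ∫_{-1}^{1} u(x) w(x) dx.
g(x) = 2*x^2 - 2*x/5

The best approximation g ∈ W is the orthogonal projection of f onto W. Writing g = a_0 + a_1 x + a_2 x^2, the coefficients solve the normal equations G · a = b where
  G_{ij} = <φ_i, φ_j> and b_i = <f, φ_i>, with φ_0 = 1, φ_1 = x, φ_2 = x^2.
G =
  [2, 0, 2/3]
  [0, 2/3, 0]
  [2/3, 0, 2/5],
b = (4/3, -4/15, 4/5).
Solving gives a_0 = 0, a_1 = -2/5, a_2 = 2, so
  g(x) = 2*x^2 - 2*x/5.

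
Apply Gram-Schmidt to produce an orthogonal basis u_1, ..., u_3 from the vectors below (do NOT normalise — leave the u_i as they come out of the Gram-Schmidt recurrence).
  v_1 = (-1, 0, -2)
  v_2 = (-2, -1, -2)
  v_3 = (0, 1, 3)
Orthogonal basis:
  u_1 = (-1, 0, -2)
  u_2 = (-4/5, -1, 2/5)
  u_3 = (-10/9, 10/9, 5/9)

Apply the Gram-Schmidt recurrence
  u_1 = v_1
  u_i = v_i − Σ_{j<i} ((v_i · u_j) / (u_j · u_j)) · u_j.

Step by step this gives:
  u_1 = (-1, 0, -2)
  u_2 = (-4/5, -1, 2/5)
  u_3 = (-10/9, 10/9, 5/9)

Orthogonality check:
  u_2 · u_1 = 0 (should be 0)
  u_3 · u_1 = 0 (should be 0)
  u_3 · u_2 = 0 (should be 0)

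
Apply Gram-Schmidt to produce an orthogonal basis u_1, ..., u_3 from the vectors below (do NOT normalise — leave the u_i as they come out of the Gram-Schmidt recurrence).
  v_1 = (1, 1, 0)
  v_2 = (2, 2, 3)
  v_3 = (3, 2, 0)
Orthogonal basis:
  u_1 = (1, 1, 0)
  u_2 = (0, 0, 3)
  u_3 = (1/2, -1/2, 0)

Apply the Gram-Schmidt recurrence
  u_1 = v_1
  u_i = v_i − Σ_{j<i} ((v_i · u_j) / (u_j · u_j)) · u_j.

Step by step this gives:
  u_1 = (1, 1, 0)
  u_2 = (0, 0, 3)
  u_3 = (1/2, -1/2, 0)

Orthogonality check:
  u_2 · u_1 = 0 (should be 0)
  u_3 · u_1 = 0 (should be 0)
  u_3 · u_2 = 0 (should be 0)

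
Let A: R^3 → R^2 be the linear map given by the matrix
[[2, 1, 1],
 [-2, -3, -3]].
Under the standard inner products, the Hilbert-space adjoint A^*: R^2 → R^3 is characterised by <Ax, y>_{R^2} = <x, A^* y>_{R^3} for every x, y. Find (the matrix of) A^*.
A^* = A^T =
[[2, -2],
 [1, -3],
 [1, -3]]

For real matrices with standard dot products, the defining identity <Ax, y> = <x, A^* y> gives (Ax)^T y = x^T (A^*) y, i.e. x^T A^T y = x^T (A^*) y. Since this holds for all x, y, we must have A^* = A^T. Therefore
A^* =
[[2, -2],
 [1, -3],
 [1, -3]].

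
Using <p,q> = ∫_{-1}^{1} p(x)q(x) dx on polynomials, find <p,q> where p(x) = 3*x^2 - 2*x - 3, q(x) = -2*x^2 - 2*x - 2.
<p,q> = 184/15

Expand the product: p(x)·q(x) = -6*x^4 - 2*x^3 + 4*x^2 + 10*x + 6.
∫_{-1}^{1} of each monomial x^k gives [2/(k+1) if k even, 0 if k odd]. Integrating term-by-term (or equivalently evaluating the antiderivative F(x) = -6*x^5/5 - x^4/2 + 4*x^3/3 + 5*x^2 + 6*x at the endpoints):
  F(1) − F(−1) = 319/30 − (-49/30) = 184/15.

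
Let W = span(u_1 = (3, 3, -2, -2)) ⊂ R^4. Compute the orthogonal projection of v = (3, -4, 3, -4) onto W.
proj_W(v) = (-3/26, -3/26, 1/13, 1/13)

Set up U = [u_1 | ... | u_1] ∈ R^(4×1). The projector onto W = col(U) is P = U (U^T U)^(-1) U^T.
Compute U^T U =
  [26],
and U^T v = (-1).
Solve U^T U · c = U^T v for the coefficients: c = (-1/26). The projection is proj_W(v) = U c.
Check: (v - proj_W(v)) · u_1 = 0  (should be 0).
Result: proj_W(v) = (-3/26, -3/26, 1/13, 1/13).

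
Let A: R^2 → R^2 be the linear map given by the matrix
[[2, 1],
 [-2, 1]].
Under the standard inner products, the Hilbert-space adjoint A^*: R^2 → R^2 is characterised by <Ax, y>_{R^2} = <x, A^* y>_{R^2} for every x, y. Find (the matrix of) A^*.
A^* = A^T =
[[2, -2],
 [1, 1]]

For real matrices with standard dot products, the defining identity <Ax, y> = <x, A^* y> gives (Ax)^T y = x^T (A^*) y, i.e. x^T A^T y = x^T (A^*) y. Since this holds for all x, y, we must have A^* = A^T. Therefore
A^* =
[[2, -2],
 [1, 1]].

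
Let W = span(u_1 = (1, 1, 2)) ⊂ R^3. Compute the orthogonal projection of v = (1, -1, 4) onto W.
proj_W(v) = (4/3, 4/3, 8/3)

Set up U = [u_1 | ... | u_1] ∈ R^(3×1). The projector onto W = col(U) is P = U (U^T U)^(-1) U^T.
Compute U^T U =
  [6],
and U^T v = (8).
Solve U^T U · c = U^T v for the coefficients: c = (4/3). The projection is proj_W(v) = U c.
Check: (v - proj_W(v)) · u_1 = 0  (should be 0).
Result: proj_W(v) = (4/3, 4/3, 8/3).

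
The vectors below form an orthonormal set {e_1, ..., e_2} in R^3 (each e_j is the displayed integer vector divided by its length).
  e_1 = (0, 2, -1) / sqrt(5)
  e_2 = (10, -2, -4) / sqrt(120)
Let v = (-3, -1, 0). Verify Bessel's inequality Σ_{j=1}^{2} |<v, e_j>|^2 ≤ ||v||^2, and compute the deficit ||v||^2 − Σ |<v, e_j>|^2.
Σ |<v, e_j>|^2 = 22/3; ||v||^2 = 10; deficit = 8/3

Write each e_j = u_j / sqrt(<u_j, u_j>) where u_j is the displayed integer vector. Then <v, e_j> = <v, u_j> / sqrt(<u_j, u_j>), so |<v, e_j>|^2 = <v, u_j>^2 / <u_j, u_j>.
Coefficients: <v, e_1> = -2/sqrt(5), <v, e_2> = -28/sqrt(120).
Square and sum: Σ |<v, e_j>|^2 = 22/3.
Compute ||v||^2 = v·v = 10.
Deficit = 10 − 22/3 = 8/3 ≥ 0, confirming Bessel's inequality. (The deficit equals ||v − Σ <v,e_j> e_j||^2, the squared distance from v to span{e_j}.)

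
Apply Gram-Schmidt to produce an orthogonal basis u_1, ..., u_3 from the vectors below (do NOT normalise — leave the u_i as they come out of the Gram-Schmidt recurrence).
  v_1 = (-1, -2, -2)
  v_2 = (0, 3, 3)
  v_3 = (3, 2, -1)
Orthogonal basis:
  u_1 = (-1, -2, -2)
  u_2 = (-4/3, 1/3, 1/3)
  u_3 = (0, 3/2, -3/2)

Apply the Gram-Schmidt recurrence
  u_1 = v_1
  u_i = v_i − Σ_{j<i} ((v_i · u_j) / (u_j · u_j)) · u_j.

Step by step this gives:
  u_1 = (-1, -2, -2)
  u_2 = (-4/3, 1/3, 1/3)
  u_3 = (0, 3/2, -3/2)

Orthogonality check:
  u_2 · u_1 = 0 (should be 0)
  u_3 · u_1 = 0 (should be 0)
  u_3 · u_2 = 0 (should be 0)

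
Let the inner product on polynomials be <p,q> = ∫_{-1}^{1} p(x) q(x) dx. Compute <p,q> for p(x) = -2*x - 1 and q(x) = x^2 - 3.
<p,q> = 16/3

Expand the product: p(x)·q(x) = -2*x^3 - x^2 + 6*x + 3.
∫_{-1}^{1} of each monomial x^k gives [2/(k+1) if k even, 0 if k odd]. Integrating term-by-term (or equivalently evaluating the antiderivative F(x) = -x^4/2 - x^3/3 + 3*x^2 + 3*x at the endpoints):
  F(1) − F(−1) = 31/6 − (-1/6) = 16/3.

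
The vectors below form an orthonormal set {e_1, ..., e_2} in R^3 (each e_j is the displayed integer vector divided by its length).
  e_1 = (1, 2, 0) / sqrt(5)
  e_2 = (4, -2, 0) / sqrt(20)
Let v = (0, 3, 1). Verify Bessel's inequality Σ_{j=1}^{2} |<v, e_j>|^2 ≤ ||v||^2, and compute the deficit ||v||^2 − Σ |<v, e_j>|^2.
Σ |<v, e_j>|^2 = 9; ||v||^2 = 10; deficit = 1

Write each e_j = u_j / sqrt(<u_j, u_j>) where u_j is the displayed integer vector. Then <v, e_j> = <v, u_j> / sqrt(<u_j, u_j>), so |<v, e_j>|^2 = <v, u_j>^2 / <u_j, u_j>.
Coefficients: <v, e_1> = 6/sqrt(5), <v, e_2> = -6/sqrt(20).
Square and sum: Σ |<v, e_j>|^2 = 9.
Compute ||v||^2 = v·v = 10.
Deficit = 10 − 9 = 1 ≥ 0, confirming Bessel's inequality. (The deficit equals ||v − Σ <v,e_j> e_j||^2, the squared distance from v to span{e_j}.)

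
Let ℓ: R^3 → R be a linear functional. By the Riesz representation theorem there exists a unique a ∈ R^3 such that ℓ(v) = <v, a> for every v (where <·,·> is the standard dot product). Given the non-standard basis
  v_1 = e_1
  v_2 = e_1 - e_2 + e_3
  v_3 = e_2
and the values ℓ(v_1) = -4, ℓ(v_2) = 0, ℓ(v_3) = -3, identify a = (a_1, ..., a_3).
a = (-4, -3, 1)

Write a = (a_1, ..., a_3) in the standard basis. For each basis vector v_i, ℓ(v_i) = <v_i, a> is a linear equation in the a_j's. Collect the n equations into a matrix system V a = ℓ, where row i of V is v_i (expressed in the standard basis). Since V is invertible (lower-triangular with 1s on the diagonal, up to permutation), solve by back-substitution:
  V =
[[1, 0, 0],
 [1, -1, 1],
 [0, 1, 0]]
  V a = (-4, 0, -3)
Solving gives a = (-4, -3, 1).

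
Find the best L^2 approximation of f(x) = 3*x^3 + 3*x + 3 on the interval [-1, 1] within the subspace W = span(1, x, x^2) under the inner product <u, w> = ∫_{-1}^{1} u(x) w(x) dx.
g(x) = 24*x/5 + 3

The best approximation g ∈ W is the orthogonal projection of f onto W. Writing g = a_0 + a_1 x + a_2 x^2, the coefficients solve the normal equations G · a = b where
  G_{ij} = <φ_i, φ_j> and b_i = <f, φ_i>, with φ_0 = 1, φ_1 = x, φ_2 = x^2.
G =
  [2, 0, 2/3]
  [0, 2/3, 0]
  [2/3, 0, 2/5],
b = (6, 16/5, 2).
Solving gives a_0 = 3, a_1 = 24/5, a_2 = 0, so
  g(x) = 24*x/5 + 3.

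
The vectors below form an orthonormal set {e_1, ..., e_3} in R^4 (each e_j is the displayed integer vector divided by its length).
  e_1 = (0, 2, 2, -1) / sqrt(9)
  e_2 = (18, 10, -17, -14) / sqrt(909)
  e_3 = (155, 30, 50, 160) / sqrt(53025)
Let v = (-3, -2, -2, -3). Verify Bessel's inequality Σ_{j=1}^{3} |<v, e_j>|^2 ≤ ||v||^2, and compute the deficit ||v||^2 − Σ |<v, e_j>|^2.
Σ |<v, e_j>|^2 = 542/21; ||v||^2 = 26; deficit = 4/21

Write each e_j = u_j / sqrt(<u_j, u_j>) where u_j is the displayed integer vector. Then <v, e_j> = <v, u_j> / sqrt(<u_j, u_j>), so |<v, e_j>|^2 = <v, u_j>^2 / <u_j, u_j>.
Coefficients: <v, e_1> = -5/sqrt(9), <v, e_2> = 2/sqrt(909), <v, e_3> = -1105/sqrt(53025).
Square and sum: Σ |<v, e_j>|^2 = 542/21.
Compute ||v||^2 = v·v = 26.
Deficit = 26 − 542/21 = 4/21 ≥ 0, confirming Bessel's inequality. (The deficit equals ||v − Σ <v,e_j> e_j||^2, the squared distance from v to span{e_j}.)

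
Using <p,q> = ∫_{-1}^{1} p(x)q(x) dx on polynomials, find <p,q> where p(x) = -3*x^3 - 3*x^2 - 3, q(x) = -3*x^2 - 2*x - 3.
<p,q> = 36

Expand the product: p(x)·q(x) = 9*x^5 + 15*x^4 + 15*x^3 + 18*x^2 + 6*x + 9.
∫_{-1}^{1} of each monomial x^k gives [2/(k+1) if k even, 0 if k odd]. Integrating term-by-term (or equivalently evaluating the antiderivative F(x) = 3*x^6/2 + 3*x^5 + 15*x^4/4 + 6*x^3 + 3*x^2 + 9*x at the endpoints):
  F(1) − F(−1) = 105/4 − (-39/4) = 36.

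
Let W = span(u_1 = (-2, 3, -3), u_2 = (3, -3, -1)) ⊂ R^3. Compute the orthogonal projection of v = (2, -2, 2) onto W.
proj_W(v) = (226/137, -318/137, 262/137)

Set up U = [u_1 | ... | u_2] ∈ R^(3×2). The projector onto W = col(U) is P = U (U^T U)^(-1) U^T.
Compute U^T U =
  [22, -12]
  [-12, 19],
and U^T v = (-16, 10).
Solve U^T U · c = U^T v for the coefficients: c = (-92/137, 14/137). The projection is proj_W(v) = U c.
Check: (v - proj_W(v)) · u_1 = 0  (should be 0).
Check: (v - proj_W(v)) · u_2 = 0  (should be 0).
Result: proj_W(v) = (226/137, -318/137, 262/137).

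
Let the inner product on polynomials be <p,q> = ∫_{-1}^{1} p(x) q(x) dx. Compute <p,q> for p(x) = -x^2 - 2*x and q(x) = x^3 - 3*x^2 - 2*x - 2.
<p,q> = 22/5

Expand the product: p(x)·q(x) = -x^5 + x^4 + 8*x^3 + 6*x^2 + 4*x.
∫_{-1}^{1} of each monomial x^k gives [2/(k+1) if k even, 0 if k odd]. Integrating term-by-term (or equivalently evaluating the antiderivative F(x) = -x^6/6 + x^5/5 + 2*x^4 + 2*x^3 + 2*x^2 at the endpoints):
  F(1) − F(−1) = 181/30 − (49/30) = 22/5.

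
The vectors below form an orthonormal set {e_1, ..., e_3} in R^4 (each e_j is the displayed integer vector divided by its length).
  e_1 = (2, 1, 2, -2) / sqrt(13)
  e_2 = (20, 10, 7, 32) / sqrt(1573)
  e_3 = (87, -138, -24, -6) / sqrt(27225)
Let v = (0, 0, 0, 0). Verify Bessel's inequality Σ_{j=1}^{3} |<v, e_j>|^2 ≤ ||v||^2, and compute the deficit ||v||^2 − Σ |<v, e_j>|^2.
Σ |<v, e_j>|^2 = 0; ||v||^2 = 0; deficit = 0

Write each e_j = u_j / sqrt(<u_j, u_j>) where u_j is the displayed integer vector. Then <v, e_j> = <v, u_j> / sqrt(<u_j, u_j>), so |<v, e_j>|^2 = <v, u_j>^2 / <u_j, u_j>.
Coefficients: <v, e_1> = 0/sqrt(13), <v, e_2> = 0/sqrt(1573), <v, e_3> = 0/sqrt(27225).
Square and sum: Σ |<v, e_j>|^2 = 0.
Compute ||v||^2 = v·v = 0.
Deficit = 0 − 0 = 0 ≥ 0, confirming Bessel's inequality. (The deficit equals ||v − Σ <v,e_j> e_j||^2, the squared distance from v to span{e_j}.)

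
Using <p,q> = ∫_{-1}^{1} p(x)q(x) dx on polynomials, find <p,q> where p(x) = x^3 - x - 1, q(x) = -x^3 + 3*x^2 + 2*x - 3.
<p,q> = 376/105

Expand the product: p(x)·q(x) = -x^6 + 3*x^5 + 3*x^4 - 5*x^3 - 5*x^2 + x + 3.
∫_{-1}^{1} of each monomial x^k gives [2/(k+1) if k even, 0 if k odd]. Integrating term-by-term (or equivalently evaluating the antiderivative F(x) = -x^7/7 + x^6/2 + 3*x^5/5 - 5*x^4/4 - 5*x^3/3 + x^2/2 + 3*x at the endpoints):
  F(1) − F(−1) = 647/420 − (-857/420) = 376/105.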